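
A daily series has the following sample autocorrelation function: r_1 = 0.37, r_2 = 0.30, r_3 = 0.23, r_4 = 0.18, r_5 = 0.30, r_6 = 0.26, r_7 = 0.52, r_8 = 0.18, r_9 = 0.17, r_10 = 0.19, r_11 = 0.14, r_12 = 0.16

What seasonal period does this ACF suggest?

The largest autocorrelation is r_7 = 0.52; the remaining lags stay at or below 0.37. The elevated value at lag 1 (0.37), dropping to 0.30 at lag 2, reflects decaying short-term dependence rather than seasonality.
The dominant spike at lag 7 indicates a seasonal period of 7.

7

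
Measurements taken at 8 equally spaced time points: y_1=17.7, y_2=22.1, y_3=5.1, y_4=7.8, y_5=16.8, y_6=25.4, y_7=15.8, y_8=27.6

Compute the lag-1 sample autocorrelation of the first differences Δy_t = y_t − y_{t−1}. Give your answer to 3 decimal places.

-0.302

First differences Δy: 4.4, -17.0, 2.7, 9.0, 8.6, -9.6, 11.8
Mean of differences = 1.4143
Numerator Σ(Δy_t−Δȳ)(Δy_{t+1}−Δȳ) = -207.9302
Denominator Σ(Δy_t−Δȳ)² = 688.0086
r_1(Δy) = -207.9302 / 688.0086 = -0.302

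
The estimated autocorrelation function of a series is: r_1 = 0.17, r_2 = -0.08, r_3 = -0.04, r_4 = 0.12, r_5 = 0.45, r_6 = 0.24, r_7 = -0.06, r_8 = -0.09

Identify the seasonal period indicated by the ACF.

5

The largest autocorrelation is r_5 = 0.45; the remaining lags stay at or below 0.24.
The dominant spike at lag 5 indicates a seasonal period of 5.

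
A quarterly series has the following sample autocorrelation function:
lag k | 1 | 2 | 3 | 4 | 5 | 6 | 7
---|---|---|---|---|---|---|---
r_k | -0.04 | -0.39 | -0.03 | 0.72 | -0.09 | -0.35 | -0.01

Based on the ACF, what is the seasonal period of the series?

4

The largest autocorrelation is r_4 = 0.72; the remaining lags stay at or below -0.01.
The dominant spike at lag 4 indicates a seasonal period of 4.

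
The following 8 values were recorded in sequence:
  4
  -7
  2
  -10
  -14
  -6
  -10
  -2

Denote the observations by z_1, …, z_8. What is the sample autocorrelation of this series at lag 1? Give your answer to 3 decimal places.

-0.105

Mean z̄ = (4 − 7 + 2 − 10 − 14 − 6 − 10 − 2)/8 = -5.3750
Deviations from mean: 9.3750, -1.6250, 7.3750, -4.6250, -8.6250, -0.6250, -4.6250, 3.3750
Numerator Σ_{t=1}^{7}(z_t−z̄)(z_{t+1}−z̄) = -28.7656
Denominator Σ(z_t−z̄)² = 273.8750
r_1 = -28.7656 / 273.8750 = -0.105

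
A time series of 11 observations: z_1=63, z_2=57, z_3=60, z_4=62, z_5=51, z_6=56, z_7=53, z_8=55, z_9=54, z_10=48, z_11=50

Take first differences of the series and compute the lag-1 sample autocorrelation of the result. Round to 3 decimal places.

-0.566

First differences Δz: -6, 3, 2, -11, 5, -3, 2, -1, -6, 2
Mean of differences = -1.3000
Numerator Σ(Δz_t−Δz̄)(Δz_{t+1}−Δz̄) = -131.3900
Denominator Σ(Δz_t−Δz̄)² = 232.1000
r_1(Δz) = -131.3900 / 232.1000 = -0.566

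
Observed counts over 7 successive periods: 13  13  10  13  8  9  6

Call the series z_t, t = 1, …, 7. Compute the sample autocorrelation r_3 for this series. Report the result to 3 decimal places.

Mean z̄ = (13 + 13 + 10 + 13 + 8 + 9 + 6)/7 = 10.2857
Deviations from mean: 2.7143, 2.7143, -0.2857, 2.7143, -2.2857, -1.2857, -4.2857
Numerator Σ_{t=1}^{4}(z_t−z̄)(z_{t+3}−z̄) = -10.1020
Denominator Σ(z_t−z̄)² = 47.4286
r_3 = -10.1020 / 47.4286 = -0.213

-0.213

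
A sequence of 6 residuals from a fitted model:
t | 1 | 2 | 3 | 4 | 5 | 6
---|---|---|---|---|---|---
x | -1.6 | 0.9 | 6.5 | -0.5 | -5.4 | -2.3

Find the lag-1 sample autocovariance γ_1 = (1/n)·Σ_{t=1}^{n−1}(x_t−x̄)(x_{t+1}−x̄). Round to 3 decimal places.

Mean x̄ = (-1.6 + 0.9 + 6.5 − 0.5 − 5.4 − 2.3)/6 = -0.4000
Σ_{t=1}^{5}(x_t−x̄)(x_{t+1}−x̄) = 16.7200
γ_1 = 16.7200 / 6 = 2.787

2.787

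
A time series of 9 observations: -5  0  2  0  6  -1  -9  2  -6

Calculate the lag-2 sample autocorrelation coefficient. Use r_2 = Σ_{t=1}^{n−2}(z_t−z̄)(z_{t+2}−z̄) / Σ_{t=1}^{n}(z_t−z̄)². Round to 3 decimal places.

-0.031

Mean z̄ = (-5 + 0 + 2 + 0 + 6 − 1 − 9 + 2 − 6)/9 = -1.2222
Numerator Σ_{t=1}^{7}(z_t−z̄)(z_{t+2}−z̄) = -5.4321
Denominator Σ(z_t−z̄)² = 173.5556
r_2 = -5.4321 / 173.5556 = -0.031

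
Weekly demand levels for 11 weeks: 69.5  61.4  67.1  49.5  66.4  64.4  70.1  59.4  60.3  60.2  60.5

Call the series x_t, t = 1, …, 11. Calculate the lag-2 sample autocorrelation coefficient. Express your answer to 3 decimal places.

0.171

Mean x̄ = (69.5 + 61.4 + 67.1 + 49.5 + 66.4 + 64.4 + 70.1 + 59.4 + 60.3 + 60.2 + 60.5)/11 = 62.6182
Numerator Σ_{t=1}^{9}(x_t−x̄)(x_{t+2}−x̄) = 58.3075
Denominator Σ(x_t−x̄)² = 340.5364
r_2 = 58.3075 / 340.5364 = 0.171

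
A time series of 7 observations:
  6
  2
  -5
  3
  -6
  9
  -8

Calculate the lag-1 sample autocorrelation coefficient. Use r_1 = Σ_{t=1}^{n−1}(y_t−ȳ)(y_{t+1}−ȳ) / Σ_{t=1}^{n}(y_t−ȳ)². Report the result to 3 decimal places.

-0.618

Mean ȳ = (6 + 2 − 5 + 3 − 6 + 9 − 8)/7 = 0.1429
Deviations from mean: 5.8571, 1.8571, -5.1429, 2.8571, -6.1429, 8.8571, -8.1429
Σ(y_t−ȳ)(y_{t+1}−ȳ) = (10.8776) + (-9.5510) + (-14.6939) + (-17.5510) + (-54.4082) + (-72.1224) = -157.4490
Denominator Σ(y_t−ȳ)² = 254.8571
r_1 = -157.4490 / 254.8571 = -0.618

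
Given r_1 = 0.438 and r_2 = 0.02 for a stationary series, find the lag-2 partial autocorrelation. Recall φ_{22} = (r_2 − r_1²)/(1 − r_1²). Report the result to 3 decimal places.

φ_{22} = (r_2 − r_1²) / (1 − r_1²)
r_1² = (0.438)² = 0.191844
Numerator = 0.02 − 0.1918 = -0.1718; denominator = 1 − 0.1918 = 0.8082
φ_{22} = -0.1718 / 0.8082 = -0.213

-0.213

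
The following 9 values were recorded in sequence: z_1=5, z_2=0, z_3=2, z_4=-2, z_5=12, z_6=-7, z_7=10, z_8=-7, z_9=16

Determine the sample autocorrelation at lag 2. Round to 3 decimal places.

Mean z̄ = (5 + 0 + 2 − 2 + 12 − 7 + 10 − 7 + 16)/9 = 3.2222
Σ(z_t−z̄)(z_{t+2}−z̄) = (-2.1728) + (16.8272) + (-10.7284) + (53.3827) + (59.4938) + (104.4938) + (86.6049) = 307.9012
Denominator Σ(z_t−z̄)² = 537.5556
r_2 = 307.9012 / 537.5556 = 0.573

0.573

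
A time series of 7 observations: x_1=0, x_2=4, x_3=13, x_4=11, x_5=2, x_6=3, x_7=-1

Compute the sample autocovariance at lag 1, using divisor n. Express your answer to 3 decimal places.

6.892

Mean x̄ = (0 + 4 + 13 + 11 + 2 + 3 − 1)/7 = 4.5714
Σ_{t=1}^{6}(x_t−x̄)(x_{t+1}−x̄) = 48.2449
γ_1 = 48.2449 / 7 = 6.892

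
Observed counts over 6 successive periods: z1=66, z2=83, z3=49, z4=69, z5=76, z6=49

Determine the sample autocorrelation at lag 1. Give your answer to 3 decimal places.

Mean z̄ = (66 + 83 + 49 + 69 + 76 + 49)/6 = 65.3333
Deviations from mean: 0.6667, 17.6667, -16.3333, 3.6667, 10.6667, -16.3333
Numerator Σ_{t=1}^{5}(z_t−z̄)(z_{t+1}−z̄) = -471.7778
Denominator Σ(z_t−z̄)² = 973.3333
r_1 = -471.7778 / 973.3333 = -0.485

-0.485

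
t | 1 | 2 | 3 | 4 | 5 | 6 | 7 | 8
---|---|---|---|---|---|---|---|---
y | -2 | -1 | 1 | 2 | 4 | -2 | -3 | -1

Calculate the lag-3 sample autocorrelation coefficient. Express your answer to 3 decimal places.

-0.473

Mean ȳ = (-2 − 1 + 1 + 2 + 4 − 2 − 3 − 1)/8 = -0.2500
Numerator Σ_{t=1}^{5}(y_t−ȳ)(y_{t+3}−ȳ) = -18.6875
Denominator Σ(y_t−ȳ)² = 39.5000
r_3 = -18.6875 / 39.5000 = -0.473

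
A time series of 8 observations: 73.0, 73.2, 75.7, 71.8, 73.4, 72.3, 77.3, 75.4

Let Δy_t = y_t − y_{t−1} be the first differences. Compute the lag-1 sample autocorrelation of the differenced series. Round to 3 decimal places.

First differences Δy: 0.2, 2.5, -3.9, 1.6, -1.1, 5.0, -1.9
Mean of differences = 0.3429
Numerator Σ(Δy_t−Δȳ)(Δy_{t+1}−Δȳ) = -33.7733
Denominator Σ(Δy_t−Δȳ)² = 53.0571
r_1(Δy) = -33.7733 / 53.0571 = -0.637

-0.637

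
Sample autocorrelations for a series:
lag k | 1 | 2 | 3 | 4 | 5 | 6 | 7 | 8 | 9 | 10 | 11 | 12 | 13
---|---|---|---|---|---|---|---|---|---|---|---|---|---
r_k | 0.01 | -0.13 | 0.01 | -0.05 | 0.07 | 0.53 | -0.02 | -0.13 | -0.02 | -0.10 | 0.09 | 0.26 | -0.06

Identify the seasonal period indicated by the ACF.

6

The largest autocorrelation is r_6 = 0.53, with a weaker echo at lag 12 (0.26); the remaining lags stay at or below 0.09.
The dominant spike at lag 6 indicates a seasonal period of 6.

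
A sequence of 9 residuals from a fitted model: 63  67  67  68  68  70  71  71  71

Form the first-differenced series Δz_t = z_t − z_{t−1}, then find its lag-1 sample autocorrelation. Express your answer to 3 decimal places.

First differences Δz: 4, 0, 1, 0, 2, 1, 0, 0
Mean of differences = 1.0000
Numerator Σ(Δz_t−Δz̄)(Δz_{t+1}−Δz̄) = -3.0000
Denominator Σ(Δz_t−Δz̄)² = 14.0000
r_1(Δz) = -3.0000 / 14.0000 = -0.214

-0.214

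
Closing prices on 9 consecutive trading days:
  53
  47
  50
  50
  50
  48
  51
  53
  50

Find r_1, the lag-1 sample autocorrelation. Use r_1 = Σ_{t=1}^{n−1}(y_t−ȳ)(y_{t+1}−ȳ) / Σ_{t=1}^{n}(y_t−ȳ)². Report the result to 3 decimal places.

Mean ȳ = (53 + 47 + 50 + 50 + 50 + 48 + 51 + 53 + 50)/9 = 50.2222
Numerator Σ_{t=1}^{8}(y_t−ȳ)(y_{t+1}−ȳ) = -7.8272
Denominator Σ(y_t−ȳ)² = 31.5556
r_1 = -7.8272 / 31.5556 = -0.248

-0.248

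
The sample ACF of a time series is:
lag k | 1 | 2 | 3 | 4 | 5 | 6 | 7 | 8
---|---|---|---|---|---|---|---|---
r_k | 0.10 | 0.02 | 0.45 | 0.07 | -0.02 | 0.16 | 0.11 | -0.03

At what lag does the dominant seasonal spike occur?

The largest autocorrelation is r_3 = 0.45, with a weaker echo at lag 6 (0.16); the remaining lags stay at or below 0.11.
The dominant spike at lag 3 indicates a seasonal period of 3.

3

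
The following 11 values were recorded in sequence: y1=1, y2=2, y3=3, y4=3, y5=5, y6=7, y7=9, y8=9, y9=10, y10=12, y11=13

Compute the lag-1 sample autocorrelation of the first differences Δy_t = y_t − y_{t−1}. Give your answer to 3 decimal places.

-0.079

First differences Δy: 1, 1, 0, 2, 2, 2, 0, 1, 2, 1
Mean of differences = 1.2000
Numerator Σ(Δy_t−Δȳ)(Δy_{t+1}−Δȳ) = -0.4400
Denominator Σ(Δy_t−Δȳ)² = 5.6000
r_1(Δy) = -0.4400 / 5.6000 = -0.079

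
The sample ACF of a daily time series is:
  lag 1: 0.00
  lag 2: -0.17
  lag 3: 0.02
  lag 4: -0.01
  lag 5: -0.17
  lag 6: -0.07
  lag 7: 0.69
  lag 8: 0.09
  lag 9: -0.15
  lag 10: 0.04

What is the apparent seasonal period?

The largest autocorrelation is r_7 = 0.69; the remaining lags stay at or below 0.09.
The dominant spike at lag 7 indicates a seasonal period of 7.

7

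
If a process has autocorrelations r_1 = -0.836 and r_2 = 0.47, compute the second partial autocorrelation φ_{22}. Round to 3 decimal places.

φ_{22} = (r_2 − r_1²) / (1 − r_1²)
r_1² = (-0.836)² = 0.698896
Numerator = 0.47 − 0.6989 = -0.2289; denominator = 1 − 0.6989 = 0.3011
φ_{22} = -0.2289 / 0.3011 = -0.760

-0.760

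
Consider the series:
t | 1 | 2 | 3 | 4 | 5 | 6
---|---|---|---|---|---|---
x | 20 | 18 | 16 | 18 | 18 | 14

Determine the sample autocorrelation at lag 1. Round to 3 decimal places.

-0.083

Mean x̄ = (20 + 18 + 16 + 18 + 18 + 14)/6 = 17.3333
Deviations from mean: 2.6667, 0.6667, -1.3333, 0.6667, 0.6667, -3.3333
Σ(x_t−x̄)(x_{t+1}−x̄) = (1.7778) + (-0.8889) + (-0.8889) + (0.4444) + (-2.2222) = -1.7778
Denominator Σ(x_t−x̄)² = 21.3333
r_1 = -1.7778 / 21.3333 = -0.083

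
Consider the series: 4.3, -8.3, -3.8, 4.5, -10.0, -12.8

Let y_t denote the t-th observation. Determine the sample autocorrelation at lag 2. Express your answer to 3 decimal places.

Mean ȳ = (4.3 − 8.3 − 3.8 + 4.5 − 10.0 − 12.8)/6 = -4.3500
Deviations from mean: 8.6500, -3.9500, 0.5500, 8.8500, -5.6500, -8.4500
Σ(y_t−ȳ)(y_{t+2}−ȳ) = (4.7575) + (-34.9575) + (-3.1075) + (-74.7825) = -108.0900
Denominator Σ(y_t−ȳ)² = 272.3750
r_2 = -108.0900 / 272.3750 = -0.397

-0.397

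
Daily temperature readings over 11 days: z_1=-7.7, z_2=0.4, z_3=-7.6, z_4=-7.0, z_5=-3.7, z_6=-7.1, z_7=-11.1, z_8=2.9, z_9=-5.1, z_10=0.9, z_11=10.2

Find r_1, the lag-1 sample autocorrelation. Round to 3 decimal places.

0.018

Mean z̄ = (-7.7 + 0.4 − 7.6 − 7.0 − 3.7 − 7.1 − 11.1 + 2.9 − 5.1 + 0.9 + 10.2)/11 = -3.1727
Numerator Σ_{t=1}^{10}(z_t−z̄)(z_{t+1}−z̄) = 6.9438
Denominator Σ(z_t−z̄)² = 382.0618
r_1 = 6.9438 / 382.0618 = 0.018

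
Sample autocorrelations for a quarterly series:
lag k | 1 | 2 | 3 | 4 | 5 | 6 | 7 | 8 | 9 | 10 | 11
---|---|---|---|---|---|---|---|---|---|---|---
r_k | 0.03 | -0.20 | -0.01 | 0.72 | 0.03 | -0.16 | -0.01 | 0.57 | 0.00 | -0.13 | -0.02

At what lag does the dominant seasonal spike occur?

The largest autocorrelation is r_4 = 0.72, with a weaker echo at lag 8 (0.57); the remaining lags stay at or below 0.03.
The dominant spike at lag 4 indicates a seasonal period of 4.

4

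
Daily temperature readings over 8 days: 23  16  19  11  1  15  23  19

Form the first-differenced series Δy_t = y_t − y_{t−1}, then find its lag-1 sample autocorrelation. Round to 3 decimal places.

-0.043

First differences Δy: -7, 3, -8, -10, 14, 8, -4
Mean of differences = -0.5714
Numerator Σ(Δy_t−Δȳ)(Δy_{t+1}−Δȳ) = -21.3265
Denominator Σ(Δy_t−Δȳ)² = 495.7143
r_1(Δy) = -21.3265 / 495.7143 = -0.043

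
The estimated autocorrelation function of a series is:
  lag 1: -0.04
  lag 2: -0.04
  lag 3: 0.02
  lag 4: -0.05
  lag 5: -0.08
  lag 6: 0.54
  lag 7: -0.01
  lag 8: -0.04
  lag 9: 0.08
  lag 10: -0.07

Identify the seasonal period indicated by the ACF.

The largest autocorrelation is r_6 = 0.54; the remaining lags stay at or below 0.08.
The dominant spike at lag 6 indicates a seasonal period of 6.

6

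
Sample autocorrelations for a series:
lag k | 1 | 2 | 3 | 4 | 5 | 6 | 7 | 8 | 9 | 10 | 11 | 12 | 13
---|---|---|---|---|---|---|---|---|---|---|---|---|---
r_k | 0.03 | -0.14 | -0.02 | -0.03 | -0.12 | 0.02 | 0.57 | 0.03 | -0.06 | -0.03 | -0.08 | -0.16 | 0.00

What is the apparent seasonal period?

The largest autocorrelation is r_7 = 0.57; the remaining lags stay at or below 0.03.
The dominant spike at lag 7 indicates a seasonal period of 7.

7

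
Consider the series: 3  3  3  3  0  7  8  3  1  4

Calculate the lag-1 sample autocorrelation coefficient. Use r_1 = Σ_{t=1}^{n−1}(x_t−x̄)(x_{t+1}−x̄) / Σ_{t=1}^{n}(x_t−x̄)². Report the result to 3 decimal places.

0.071

Mean x̄ = (3 + 3 + 3 + 3 + 0 + 7 + 8 + 3 + 1 + 4)/10 = 3.5000
Numerator Σ_{t=1}^{9}(x_t−x̄)(x_{t+1}−x̄) = 3.7500
Denominator Σ(x_t−x̄)² = 52.5000
r_1 = 3.7500 / 52.5000 = 0.071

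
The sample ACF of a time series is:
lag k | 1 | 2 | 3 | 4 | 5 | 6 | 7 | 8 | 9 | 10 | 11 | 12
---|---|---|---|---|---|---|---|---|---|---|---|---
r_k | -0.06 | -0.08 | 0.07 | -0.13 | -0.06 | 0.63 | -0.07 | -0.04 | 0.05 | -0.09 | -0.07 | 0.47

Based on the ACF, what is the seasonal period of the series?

The largest autocorrelation is r_6 = 0.63, with a weaker echo at lag 12 (0.47); the remaining lags stay at or below 0.07.
The dominant spike at lag 6 indicates a seasonal period of 6.

6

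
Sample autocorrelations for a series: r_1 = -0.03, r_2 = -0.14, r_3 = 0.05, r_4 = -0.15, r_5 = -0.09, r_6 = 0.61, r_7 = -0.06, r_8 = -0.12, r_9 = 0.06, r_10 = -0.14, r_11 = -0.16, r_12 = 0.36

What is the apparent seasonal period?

6

The largest autocorrelation is r_6 = 0.61, with a weaker echo at lag 12 (0.36); the remaining lags stay at or below 0.06.
The dominant spike at lag 6 indicates a seasonal period of 6.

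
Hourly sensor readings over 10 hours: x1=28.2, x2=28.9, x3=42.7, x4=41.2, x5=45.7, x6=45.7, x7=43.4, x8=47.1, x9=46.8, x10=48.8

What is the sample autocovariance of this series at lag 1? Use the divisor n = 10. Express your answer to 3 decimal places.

25.202

Mean x̄ = (28.2 + 28.9 + 42.7 + 41.2 + 45.7 + 45.7 + 43.4 + 47.1 + 46.8 + 48.8)/10 = 41.8500
Σ_{t=1}^{9}(x_t−x̄)(x_{t+1}−x̄) = 252.0225
γ_1 = 252.0225 / 10 = 25.202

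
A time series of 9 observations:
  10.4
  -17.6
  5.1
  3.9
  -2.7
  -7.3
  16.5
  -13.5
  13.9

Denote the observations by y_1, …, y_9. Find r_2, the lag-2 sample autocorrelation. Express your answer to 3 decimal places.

Mean ȳ = (10.4 − 17.6 + 5.1 + 3.9 − 2.7 − 7.3 + 16.5 − 13.5 + 13.9)/9 = 0.9667
Numerator Σ_{t=1}^{7}(y_t−ȳ)(y_{t+2}−ȳ) = 208.6578
Denominator Σ(y_t−ȳ)² = 1159.0200
r_2 = 208.6578 / 1159.0200 = 0.180

0.180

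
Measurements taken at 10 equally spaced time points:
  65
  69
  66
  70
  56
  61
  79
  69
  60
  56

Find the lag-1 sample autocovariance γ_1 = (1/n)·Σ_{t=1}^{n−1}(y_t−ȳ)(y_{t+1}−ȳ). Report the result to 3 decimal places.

2.399

Mean ȳ = (65 + 69 + 66 + 70 + 56 + 61 + 79 + 69 + 60 + 56)/10 = 65.1000
Σ_{t=1}^{9}(y_t−ȳ)(y_{t+1}−ȳ) = 23.9900
γ_1 = 23.9900 / 10 = 2.399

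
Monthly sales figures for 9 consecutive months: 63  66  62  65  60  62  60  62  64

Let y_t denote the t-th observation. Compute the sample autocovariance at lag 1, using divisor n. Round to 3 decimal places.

Mean ȳ = (63 + 66 + 62 + 65 + 60 + 62 + 60 + 62 + 64)/9 = 62.6667
Σ_{t=1}^{8}(y_t−ȳ)(y_{t+1}−ȳ) = -4.4444
γ_1 = -4.4444 / 9 = -0.494

-0.494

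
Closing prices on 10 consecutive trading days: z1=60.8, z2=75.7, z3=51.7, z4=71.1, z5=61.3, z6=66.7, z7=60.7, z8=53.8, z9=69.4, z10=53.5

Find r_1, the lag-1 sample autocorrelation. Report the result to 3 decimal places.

Mean z̄ = (60.8 + 75.7 + 51.7 + 71.1 + 61.3 + 66.7 + 60.7 + 53.8 + 69.4 + 53.5)/10 = 62.4700
Numerator Σ_{t=1}^{9}(z_t−z̄)(z_{t+1}−z̄) = -386.9589
Denominator Σ(z_t−z̄)² = 594.3410
r_1 = -386.9589 / 594.3410 = -0.651

-0.651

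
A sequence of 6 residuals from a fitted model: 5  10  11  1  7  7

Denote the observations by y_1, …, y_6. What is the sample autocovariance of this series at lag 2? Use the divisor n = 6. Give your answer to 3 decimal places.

Mean ȳ = (5 + 10 + 11 + 1 + 7 + 7)/6 = 6.8333
Deviations: -1.8333, 3.1667, 4.1667, -5.8333, 0.1667, 0.1667
Σ_{t=1}^{4}(y_t−ȳ)(y_{t+2}−ȳ) = -26.3889
γ_2 = -26.3889 / 6 = -4.398

-4.398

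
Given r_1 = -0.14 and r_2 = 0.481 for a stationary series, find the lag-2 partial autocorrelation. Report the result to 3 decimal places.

0.471

φ_{22} = (r_2 − r_1²) / (1 − r_1²)
r_1² = (-0.14)² = 0.0196
Numerator = 0.481 − 0.0196 = 0.4614; denominator = 1 − 0.0196 = 0.9804
φ_{22} = 0.4614 / 0.9804 = 0.471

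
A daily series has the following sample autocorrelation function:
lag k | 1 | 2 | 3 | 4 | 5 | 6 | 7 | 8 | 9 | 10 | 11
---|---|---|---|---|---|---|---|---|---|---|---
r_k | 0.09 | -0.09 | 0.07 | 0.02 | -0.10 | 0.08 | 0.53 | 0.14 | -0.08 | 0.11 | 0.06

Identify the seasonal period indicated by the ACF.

7

The largest autocorrelation is r_7 = 0.53; the remaining lags stay at or below 0.14.
The dominant spike at lag 7 indicates a seasonal period of 7.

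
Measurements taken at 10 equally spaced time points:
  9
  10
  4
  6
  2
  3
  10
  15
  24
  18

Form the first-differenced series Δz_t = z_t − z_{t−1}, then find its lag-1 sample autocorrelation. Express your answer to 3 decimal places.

-0.050

First differences Δz: 1, -6, 2, -4, 1, 7, 5, 9, -6
Mean of differences = 1.0000
Numerator Σ(Δz_t−Δz̄)(Δz_{t+1}−Δz̄) = -12.0000
Denominator Σ(Δz_t−Δz̄)² = 240.0000
r_1(Δz) = -12.0000 / 240.0000 = -0.050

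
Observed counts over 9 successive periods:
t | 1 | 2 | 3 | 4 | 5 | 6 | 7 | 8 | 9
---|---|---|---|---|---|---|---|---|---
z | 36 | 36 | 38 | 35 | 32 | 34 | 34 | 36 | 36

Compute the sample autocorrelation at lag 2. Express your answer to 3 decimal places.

Mean z̄ = (36 + 36 + 38 + 35 + 32 + 34 + 34 + 36 + 36)/9 = 35.2222
Σ(z_t−z̄)(z_{t+2}−z̄) = (2.1605) + (-0.1728) + (-8.9506) + (0.2716) + (3.9383) + (-0.9506) + (-0.9506) = -4.6543
Denominator Σ(z_t−z̄)² = 23.5556
r_2 = -4.6543 / 23.5556 = -0.198

-0.198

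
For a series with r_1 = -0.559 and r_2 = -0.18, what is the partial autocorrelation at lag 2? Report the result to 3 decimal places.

φ_{22} = (r_2 − r_1²) / (1 − r_1²)
r_1² = (-0.559)² = 0.312481
Numerator = -0.18 − 0.3125 = -0.4925; denominator = 1 − 0.3125 = 0.6875
φ_{22} = -0.4925 / 0.6875 = -0.716

-0.716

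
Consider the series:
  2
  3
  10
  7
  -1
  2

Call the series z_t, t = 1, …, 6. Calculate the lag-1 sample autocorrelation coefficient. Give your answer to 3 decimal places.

0.120

Mean z̄ = (2 + 3 + 10 + 7 − 1 + 2)/6 = 3.8333
Σ(z_t−z̄)(z_{t+1}−z̄) = (1.5278) + (-5.1389) + (19.5278) + (-15.3056) + (8.8611) = 9.4722
Denominator Σ(z_t−z̄)² = 78.8333
r_1 = 9.4722 / 78.8333 = 0.120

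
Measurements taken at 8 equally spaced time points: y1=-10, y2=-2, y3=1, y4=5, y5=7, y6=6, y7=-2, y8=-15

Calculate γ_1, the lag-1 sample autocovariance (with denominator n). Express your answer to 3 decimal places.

16.898

Mean ȳ = (-10 − 2 + 1 + 5 + 7 + 6 − 2 − 15)/8 = -1.2500
Deviations: -8.7500, -0.7500, 2.2500, 6.2500, 8.2500, 7.2500, -0.7500, -13.7500
Σ_{t=1}^{7}(y_t−ȳ)(y_{t+1}−ȳ) = 135.1875
γ_1 = 135.1875 / 8 = 16.898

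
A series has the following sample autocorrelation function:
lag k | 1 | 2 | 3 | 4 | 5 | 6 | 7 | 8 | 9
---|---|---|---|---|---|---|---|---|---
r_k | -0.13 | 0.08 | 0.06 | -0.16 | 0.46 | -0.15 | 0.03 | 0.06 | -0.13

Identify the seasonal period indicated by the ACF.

The largest autocorrelation is r_5 = 0.46; the remaining lags stay at or below 0.08.
The dominant spike at lag 5 indicates a seasonal period of 5.

5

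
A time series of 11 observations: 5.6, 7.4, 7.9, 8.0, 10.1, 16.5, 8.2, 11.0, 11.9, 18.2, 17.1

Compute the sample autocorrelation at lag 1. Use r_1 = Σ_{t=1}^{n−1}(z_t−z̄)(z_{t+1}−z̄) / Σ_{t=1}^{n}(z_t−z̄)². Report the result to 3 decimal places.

Mean z̄ = (5.6 + 7.4 + 7.9 + 8.0 + 10.1 + 16.5 + 8.2 + 11.0 + 11.9 + 18.2 + 17.1)/11 = 11.0818
Numerator Σ_{t=1}^{10}(z_t−z̄)(z_{t+1}−z̄) = 72.6269
Denominator Σ(z_t−z̄)² = 189.4164
r_1 = 72.6269 / 189.4164 = 0.383

0.383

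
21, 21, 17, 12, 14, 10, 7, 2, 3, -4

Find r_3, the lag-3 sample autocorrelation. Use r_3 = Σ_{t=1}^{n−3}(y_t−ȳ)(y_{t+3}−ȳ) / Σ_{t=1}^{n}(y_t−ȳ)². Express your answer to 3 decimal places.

Mean ȳ = (21 + 21 + 17 + 12 + 14 + 10 + 7 + 2 + 3 − 4)/10 = 10.3000
Σ(y_t−ȳ)(y_{t+3}−ȳ) = (18.1900) + (39.5900) + (-2.0100) + (-5.6100) + (-30.7100) + (2.1900) + (47.1900) = 68.8300
Denominator Σ(y_t−ȳ)² = 628.1000
r_3 = 68.8300 / 628.1000 = 0.110

0.110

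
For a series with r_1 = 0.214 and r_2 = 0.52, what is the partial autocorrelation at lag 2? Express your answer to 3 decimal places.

0.497

φ_{22} = (r_2 − r_1²) / (1 − r_1²)
r_1² = (0.214)² = 0.045796
Numerator = 0.52 − 0.0458 = 0.4742; denominator = 1 − 0.0458 = 0.9542
φ_{22} = 0.4742 / 0.9542 = 0.497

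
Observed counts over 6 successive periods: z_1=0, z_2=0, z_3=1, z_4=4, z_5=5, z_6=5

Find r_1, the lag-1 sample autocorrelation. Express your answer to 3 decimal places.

Mean z̄ = (0 + 0 + 1 + 4 + 5 + 5)/6 = 2.5000
Σ(z_t−z̄)(z_{t+1}−z̄) = (6.2500) + (3.7500) + (-2.2500) + (3.7500) + (6.2500) = 17.7500
Denominator Σ(z_t−z̄)² = 29.5000
r_1 = 17.7500 / 29.5000 = 0.602

0.602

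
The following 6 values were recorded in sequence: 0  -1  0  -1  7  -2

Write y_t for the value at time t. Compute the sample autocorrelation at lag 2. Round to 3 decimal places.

Mean ȳ = (0 − 1 + 0 − 1 + 7 − 2)/6 = 0.5000
Σ(y_t−ȳ)(y_{t+2}−ȳ) = (0.2500) + (2.2500) + (-3.2500) + (3.7500) = 3.0000
Denominator Σ(y_t−ȳ)² = 53.5000
r_2 = 3.0000 / 53.5000 = 0.056

0.056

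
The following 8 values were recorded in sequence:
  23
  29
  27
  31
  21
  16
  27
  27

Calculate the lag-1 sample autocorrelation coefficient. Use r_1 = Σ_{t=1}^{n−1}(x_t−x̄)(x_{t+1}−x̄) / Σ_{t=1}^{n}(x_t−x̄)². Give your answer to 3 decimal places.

0.060

Mean x̄ = (23 + 29 + 27 + 31 + 21 + 16 + 27 + 27)/8 = 25.1250
Σ(x_t−x̄)(x_{t+1}−x̄) = (-8.2344) + (7.2656) + (11.0156) + (-24.2344) + (37.6406) + (-17.1094) + (3.5156) = 9.8594
Denominator Σ(x_t−x̄)² = 164.8750
r_1 = 9.8594 / 164.8750 = 0.060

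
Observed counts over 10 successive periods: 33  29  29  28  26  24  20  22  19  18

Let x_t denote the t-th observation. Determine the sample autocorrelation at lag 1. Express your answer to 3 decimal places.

Mean x̄ = (33 + 29 + 29 + 28 + 26 + 24 + 20 + 22 + 19 + 18)/10 = 24.8000
Numerator Σ_{t=1}^{9}(x_t−x̄)(x_{t+1}−x̄) = 141.3600
Denominator Σ(x_t−x̄)² = 225.6000
r_1 = 141.3600 / 225.6000 = 0.627

0.627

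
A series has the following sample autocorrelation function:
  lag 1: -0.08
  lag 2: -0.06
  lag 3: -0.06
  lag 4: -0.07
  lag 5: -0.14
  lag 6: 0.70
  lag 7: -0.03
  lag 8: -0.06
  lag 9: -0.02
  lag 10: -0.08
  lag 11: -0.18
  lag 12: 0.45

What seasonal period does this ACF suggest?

6

The largest autocorrelation is r_6 = 0.70, with a weaker echo at lag 12 (0.45); the remaining lags stay at or below -0.02.
The dominant spike at lag 6 indicates a seasonal period of 6.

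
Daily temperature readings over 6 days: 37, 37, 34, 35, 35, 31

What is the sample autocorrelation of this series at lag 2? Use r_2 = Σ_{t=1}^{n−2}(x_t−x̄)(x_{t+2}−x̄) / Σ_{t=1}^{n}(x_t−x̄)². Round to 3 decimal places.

-0.089

Mean x̄ = (37 + 37 + 34 + 35 + 35 + 31)/6 = 34.8333
Numerator Σ_{t=1}^{4}(x_t−x̄)(x_{t+2}−x̄) = -2.2222
Denominator Σ(x_t−x̄)² = 24.8333
r_2 = -2.2222 / 24.8333 = -0.089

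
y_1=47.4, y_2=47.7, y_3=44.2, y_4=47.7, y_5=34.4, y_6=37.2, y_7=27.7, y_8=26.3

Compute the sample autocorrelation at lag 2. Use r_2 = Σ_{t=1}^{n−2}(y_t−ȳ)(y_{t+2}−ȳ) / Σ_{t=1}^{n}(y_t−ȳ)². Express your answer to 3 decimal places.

0.274

Mean ȳ = (47.4 + 47.7 + 44.2 + 47.7 + 34.4 + 37.2 + 27.7 + 26.3)/8 = 39.0750
Deviations from mean: 8.3250, 8.6250, 5.1250, 8.6250, -4.6750, -1.8750, -11.3750, -12.7750
Σ(y_t−ȳ)(y_{t+2}−ȳ) = (42.6656) + (74.3906) + (-23.9594) + (-16.1719) + (53.1781) + (23.9531) = 154.0563
Denominator Σ(y_t−ȳ)² = 562.3150
r_2 = 154.0563 / 562.3150 = 0.274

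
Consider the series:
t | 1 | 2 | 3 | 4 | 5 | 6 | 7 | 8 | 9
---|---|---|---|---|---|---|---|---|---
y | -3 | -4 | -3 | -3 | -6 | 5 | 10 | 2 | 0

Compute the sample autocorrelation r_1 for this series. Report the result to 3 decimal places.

Mean ȳ = (-3 − 4 − 3 − 3 − 6 + 5 + 10 + 2 + 0)/9 = -0.2222
Numerator Σ_{t=1}^{8}(y_t−ȳ)(y_{t+1}−ȳ) = 91.1728
Denominator Σ(y_t−ȳ)² = 207.5556
r_1 = 91.1728 / 207.5556 = 0.439

0.439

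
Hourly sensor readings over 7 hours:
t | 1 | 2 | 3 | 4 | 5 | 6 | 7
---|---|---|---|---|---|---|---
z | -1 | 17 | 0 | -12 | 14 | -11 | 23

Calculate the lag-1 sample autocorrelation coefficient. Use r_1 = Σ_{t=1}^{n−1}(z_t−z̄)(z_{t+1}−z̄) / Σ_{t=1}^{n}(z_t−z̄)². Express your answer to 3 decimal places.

-0.560

Mean z̄ = (-1 + 17 + 0 − 12 + 14 − 11 + 23)/7 = 4.2857
Deviations from mean: -5.2857, 12.7143, -4.2857, -16.2857, 9.7143, -15.2857, 18.7143
Σ(z_t−z̄)(z_{t+1}−z̄) = (-67.2041) + (-54.4898) + (69.7959) + (-158.2041) + (-148.4898) + (-286.0612) = -644.6531
Denominator Σ(z_t−z̄)² = 1151.4286
r_1 = -644.6531 / 1151.4286 = -0.560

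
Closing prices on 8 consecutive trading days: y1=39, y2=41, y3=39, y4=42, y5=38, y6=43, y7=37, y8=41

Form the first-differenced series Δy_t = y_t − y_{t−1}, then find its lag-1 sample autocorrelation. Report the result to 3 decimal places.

-0.868

First differences Δy: 2, -2, 3, -4, 5, -6, 4
Mean of differences = 0.2857
Numerator Σ(Δy_t−Δȳ)(Δy_{t+1}−Δȳ) = -94.9388
Denominator Σ(Δy_t−Δȳ)² = 109.4286
r_1(Δy) = -94.9388 / 109.4286 = -0.868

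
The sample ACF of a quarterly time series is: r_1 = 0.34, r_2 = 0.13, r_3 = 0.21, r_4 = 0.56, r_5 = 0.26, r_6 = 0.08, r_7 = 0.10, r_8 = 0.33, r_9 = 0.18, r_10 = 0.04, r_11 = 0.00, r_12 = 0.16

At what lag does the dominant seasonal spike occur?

The largest autocorrelation is r_4 = 0.56; the remaining lags stay at or below 0.34. The elevated value at lag 1 (0.34), dropping to 0.13 at lag 2, reflects decaying short-term dependence rather than seasonality.
The dominant spike at lag 4 indicates a seasonal period of 4.

4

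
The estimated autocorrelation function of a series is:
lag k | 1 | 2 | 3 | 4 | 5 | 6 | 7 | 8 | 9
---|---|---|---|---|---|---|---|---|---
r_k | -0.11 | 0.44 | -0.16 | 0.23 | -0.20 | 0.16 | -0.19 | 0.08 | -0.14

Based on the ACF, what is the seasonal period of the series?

2

The largest autocorrelation is r_2 = 0.44, with weaker echoes at lags 4 (0.23) and 6 (0.16); the remaining lags stay at or below 0.08.
The dominant spike at lag 2 indicates a seasonal period of 2.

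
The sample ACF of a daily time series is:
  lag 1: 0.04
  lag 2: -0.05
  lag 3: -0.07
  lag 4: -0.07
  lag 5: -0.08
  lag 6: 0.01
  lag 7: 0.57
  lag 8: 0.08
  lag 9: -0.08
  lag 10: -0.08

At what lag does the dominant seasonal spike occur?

7

The largest autocorrelation is r_7 = 0.57; the remaining lags stay at or below 0.08.
The dominant spike at lag 7 indicates a seasonal period of 7.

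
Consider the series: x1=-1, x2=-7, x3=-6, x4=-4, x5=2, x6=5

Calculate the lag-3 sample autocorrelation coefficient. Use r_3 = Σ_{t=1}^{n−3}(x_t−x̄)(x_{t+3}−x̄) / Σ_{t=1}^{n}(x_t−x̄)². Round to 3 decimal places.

Mean x̄ = (-1 − 7 − 6 − 4 + 2 + 5)/6 = -1.8333
Σ(x_t−x̄)(x_{t+3}−x̄) = (-1.8056) + (-19.8056) + (-28.4722) = -50.0833
Denominator Σ(x_t−x̄)² = 110.8333
r_3 = -50.0833 / 110.8333 = -0.452

-0.452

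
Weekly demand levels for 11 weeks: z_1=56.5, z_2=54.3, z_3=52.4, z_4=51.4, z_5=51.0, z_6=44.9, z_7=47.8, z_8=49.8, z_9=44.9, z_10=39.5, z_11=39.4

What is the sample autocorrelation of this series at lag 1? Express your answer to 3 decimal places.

0.594

Mean z̄ = (56.5 + 54.3 + 52.4 + 51.4 + 51.0 + 44.9 + 47.8 + 49.8 + 44.9 + 39.5 + 39.4)/11 = 48.3545
Numerator Σ_{t=1}^{10}(z_t−z̄)(z_{t+1}−z̄) = 189.7161
Denominator Σ(z_t−z̄)² = 319.1873
r_1 = 189.7161 / 319.1873 = 0.594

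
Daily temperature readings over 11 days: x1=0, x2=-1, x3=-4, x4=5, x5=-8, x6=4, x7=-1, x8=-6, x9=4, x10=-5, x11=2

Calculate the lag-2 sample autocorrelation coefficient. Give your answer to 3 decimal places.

Mean x̄ = (0 − 1 − 4 + 5 − 8 + 4 − 1 − 6 + 4 − 5 + 2)/11 = -0.9091
Numerator Σ_{t=1}^{9}(x_t−x̄)(x_{t+2}−x̄) = 57.8926
Denominator Σ(x_t−x̄)² = 194.9091
r_2 = 57.8926 / 194.9091 = 0.297

0.297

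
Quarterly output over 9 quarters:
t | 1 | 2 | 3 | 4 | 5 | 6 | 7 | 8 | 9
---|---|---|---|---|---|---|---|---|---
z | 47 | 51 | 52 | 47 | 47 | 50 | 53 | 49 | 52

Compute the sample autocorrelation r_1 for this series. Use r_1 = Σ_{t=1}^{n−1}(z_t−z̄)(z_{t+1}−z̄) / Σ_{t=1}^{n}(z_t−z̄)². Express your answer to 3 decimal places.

-0.072

Mean z̄ = (47 + 51 + 52 + 47 + 47 + 50 + 53 + 49 + 52)/9 = 49.7778
Numerator Σ_{t=1}^{8}(z_t−z̄)(z_{t+1}−z̄) = -3.2716
Denominator Σ(z_t−z̄)² = 45.5556
r_1 = -3.2716 / 45.5556 = -0.072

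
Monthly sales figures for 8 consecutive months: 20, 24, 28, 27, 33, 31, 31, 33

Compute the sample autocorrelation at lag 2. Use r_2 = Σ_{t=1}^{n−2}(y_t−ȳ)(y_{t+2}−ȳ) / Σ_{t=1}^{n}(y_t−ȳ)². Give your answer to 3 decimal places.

0.190

Mean ȳ = (20 + 24 + 28 + 27 + 33 + 31 + 31 + 33)/8 = 28.3750
Σ(y_t−ȳ)(y_{t+2}−ȳ) = (3.1406) + (6.0156) + (-1.7344) + (-3.6094) + (12.1406) + (12.1406) = 28.0938
Denominator Σ(y_t−ȳ)² = 147.8750
r_2 = 28.0938 / 147.8750 = 0.190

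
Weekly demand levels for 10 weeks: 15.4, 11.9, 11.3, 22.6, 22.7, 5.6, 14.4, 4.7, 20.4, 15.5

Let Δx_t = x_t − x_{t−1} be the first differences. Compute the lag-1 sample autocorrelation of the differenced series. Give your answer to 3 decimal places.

-0.538

First differences Δx: -3.5, -0.6, 11.3, 0.1, -17.1, 8.8, -9.7, 15.7, -4.9
Mean of differences = 0.0111
Numerator Σ(Δx_t−Δx̄)(Δx_{t+1}−Δx̄) = -470.4146
Denominator Σ(Δx_t−Δx̄)² = 874.7489
r_1(Δx) = -470.4146 / 874.7489 = -0.538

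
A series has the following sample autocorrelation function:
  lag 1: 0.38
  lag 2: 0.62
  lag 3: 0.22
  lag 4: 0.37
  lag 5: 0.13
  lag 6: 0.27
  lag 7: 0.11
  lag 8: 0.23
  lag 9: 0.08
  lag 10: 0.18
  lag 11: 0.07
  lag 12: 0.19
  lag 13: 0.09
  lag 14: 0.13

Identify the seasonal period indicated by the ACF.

2

The largest autocorrelation is r_2 = 0.62; the remaining lags stay at or below 0.38.
The dominant spike at lag 2 indicates a seasonal period of 2.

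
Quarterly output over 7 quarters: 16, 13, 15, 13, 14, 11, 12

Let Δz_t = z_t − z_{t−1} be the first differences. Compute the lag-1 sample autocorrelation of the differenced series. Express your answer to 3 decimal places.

-0.781

First differences Δz: -3, 2, -2, 1, -3, 1
Mean of differences = -0.6667
Numerator Σ(Δz_t−Δz̄)(Δz_{t+1}−Δz̄) = -19.7778
Denominator Σ(Δz_t−Δz̄)² = 25.3333
r_1(Δz) = -19.7778 / 25.3333 = -0.781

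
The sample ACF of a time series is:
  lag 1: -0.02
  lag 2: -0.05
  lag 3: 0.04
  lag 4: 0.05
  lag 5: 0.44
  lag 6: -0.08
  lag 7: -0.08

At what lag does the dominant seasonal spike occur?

The largest autocorrelation is r_5 = 0.44; the remaining lags stay at or below 0.05.
The dominant spike at lag 5 indicates a seasonal period of 5.

5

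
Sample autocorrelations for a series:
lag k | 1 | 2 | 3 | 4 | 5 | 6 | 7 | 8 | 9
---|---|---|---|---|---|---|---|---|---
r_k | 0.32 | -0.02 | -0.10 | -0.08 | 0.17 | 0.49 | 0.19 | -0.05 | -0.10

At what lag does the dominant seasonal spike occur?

6

The largest autocorrelation is r_6 = 0.49; the remaining lags stay at or below 0.32.
The dominant spike at lag 6 indicates a seasonal period of 6.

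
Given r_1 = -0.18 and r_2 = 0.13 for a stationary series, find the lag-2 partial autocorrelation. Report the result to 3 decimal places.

0.101

φ_{22} = (r_2 − r_1²) / (1 − r_1²)
r_1² = (-0.18)² = 0.0324
Numerator = 0.13 − 0.0324 = 0.0976; denominator = 1 − 0.0324 = 0.9676
φ_{22} = 0.0976 / 0.9676 = 0.101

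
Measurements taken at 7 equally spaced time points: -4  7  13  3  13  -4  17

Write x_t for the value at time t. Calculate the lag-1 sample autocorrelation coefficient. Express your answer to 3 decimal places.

-0.528

Mean x̄ = (-4 + 7 + 13 + 3 + 13 − 4 + 17)/7 = 6.4286
Σ(x_t−x̄)(x_{t+1}−x̄) = (-5.9592) + (3.7551) + (-22.5306) + (-22.5306) + (-68.5306) + (-110.2449) = -226.0408
Denominator Σ(x_t−x̄)² = 427.7143
r_1 = -226.0408 / 427.7143 = -0.528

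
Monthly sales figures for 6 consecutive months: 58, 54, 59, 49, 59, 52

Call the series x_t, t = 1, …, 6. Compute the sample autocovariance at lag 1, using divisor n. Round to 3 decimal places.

-11.199

Mean x̄ = (58 + 54 + 59 + 49 + 59 + 52)/6 = 55.1667
Σ_{t=1}^{5}(x_t−x̄)(x_{t+1}−x̄) = -67.1944
γ_1 = -67.1944 / 6 = -11.199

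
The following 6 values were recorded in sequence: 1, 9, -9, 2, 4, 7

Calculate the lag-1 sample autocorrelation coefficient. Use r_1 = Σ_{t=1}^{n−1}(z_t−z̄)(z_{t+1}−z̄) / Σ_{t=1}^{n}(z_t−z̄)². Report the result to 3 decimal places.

-0.368

Mean z̄ = (1 + 9 − 9 + 2 + 4 + 7)/6 = 2.3333
Deviations from mean: -1.3333, 6.6667, -11.3333, -0.3333, 1.6667, 4.6667
Σ(z_t−z̄)(z_{t+1}−z̄) = (-8.8889) + (-75.5556) + (3.7778) + (-0.5556) + (7.7778) = -73.4444
Denominator Σ(z_t−z̄)² = 199.3333
r_1 = -73.4444 / 199.3333 = -0.368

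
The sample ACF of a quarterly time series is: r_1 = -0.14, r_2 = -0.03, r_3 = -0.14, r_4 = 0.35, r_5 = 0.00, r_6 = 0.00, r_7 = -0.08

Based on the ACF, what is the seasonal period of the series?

4

The largest autocorrelation is r_4 = 0.35; the remaining lags stay at or below 0.00.
The dominant spike at lag 4 indicates a seasonal period of 4.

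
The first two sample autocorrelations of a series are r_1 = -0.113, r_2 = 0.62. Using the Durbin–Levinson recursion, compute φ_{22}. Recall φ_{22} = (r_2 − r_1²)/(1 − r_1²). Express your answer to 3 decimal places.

φ_{22} = (r_2 − r_1²) / (1 − r_1²)
r_1² = (-0.113)² = 0.012769
Numerator = 0.62 − 0.0128 = 0.6072; denominator = 1 − 0.0128 = 0.9872
φ_{22} = 0.6072 / 0.9872 = 0.615

0.615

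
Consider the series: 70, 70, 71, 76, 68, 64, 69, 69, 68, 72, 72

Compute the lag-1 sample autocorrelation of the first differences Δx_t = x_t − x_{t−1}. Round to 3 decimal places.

-0.186

First differences Δx: 0, 1, 5, -8, -4, 5, 0, -1, 4, 0
Mean of differences = 0.2000
Numerator Σ(Δx_t−Δx̄)(Δx_{t+1}−Δx̄) = -27.4400
Denominator Σ(Δx_t−Δx̄)² = 147.6000
r_1(Δx) = -27.4400 / 147.6000 = -0.186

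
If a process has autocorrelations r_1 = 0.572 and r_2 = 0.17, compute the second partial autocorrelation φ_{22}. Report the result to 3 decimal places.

φ_{22} = (r_2 − r_1²) / (1 − r_1²)
r_1² = (0.572)² = 0.327184
Numerator = 0.17 − 0.3272 = -0.1572; denominator = 1 − 0.3272 = 0.6728
φ_{22} = -0.1572 / 0.6728 = -0.234

-0.234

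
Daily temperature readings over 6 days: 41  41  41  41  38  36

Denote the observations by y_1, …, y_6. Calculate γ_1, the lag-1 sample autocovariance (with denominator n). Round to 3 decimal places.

Mean ȳ = (41 + 41 + 41 + 41 + 38 + 36)/6 = 39.6667
Deviations: 1.3333, 1.3333, 1.3333, 1.3333, -1.6667, -3.6667
Σ_{t=1}^{5}(y_t−ȳ)(y_{t+1}−ȳ) = 9.2222
γ_1 = 9.2222 / 6 = 1.537

1.537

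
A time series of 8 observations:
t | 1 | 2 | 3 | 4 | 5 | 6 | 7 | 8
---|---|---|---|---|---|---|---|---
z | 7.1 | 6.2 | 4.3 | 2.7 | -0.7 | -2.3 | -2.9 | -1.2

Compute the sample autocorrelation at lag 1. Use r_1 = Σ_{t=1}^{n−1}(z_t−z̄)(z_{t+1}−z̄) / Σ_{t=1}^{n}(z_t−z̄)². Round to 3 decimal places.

0.713

Mean z̄ = (7.1 + 6.2 + 4.3 + 2.7 − 0.7 − 2.3 − 2.9 − 1.2)/8 = 1.6500
Deviations from mean: 5.4500, 4.5500, 2.6500, 1.0500, -2.3500, -3.9500, -4.5500, -2.8500
Σ(z_t−z̄)(z_{t+1}−z̄) = (24.7975) + (12.0575) + (2.7825) + (-2.4675) + (9.2825) + (17.9725) + (12.9675) = 77.3925
Denominator Σ(z_t−z̄)² = 108.4800
r_1 = 77.3925 / 108.4800 = 0.713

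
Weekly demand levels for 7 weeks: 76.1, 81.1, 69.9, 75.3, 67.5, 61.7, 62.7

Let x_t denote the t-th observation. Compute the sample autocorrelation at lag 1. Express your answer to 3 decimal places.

Mean x̄ = (76.1 + 81.1 + 69.9 + 75.3 + 67.5 + 61.7 + 62.7)/7 = 70.6143
Deviations from mean: 5.4857, 10.4857, -0.7143, 4.6857, -3.1143, -8.9143, -7.9143
Σ(x_t−x̄)(x_{t+1}−x̄) = (57.5216) + (-7.4898) + (-3.3469) + (-14.5927) + (27.7616) + (70.5502) = 130.4041
Denominator Σ(x_t−x̄)² = 314.3086
r_1 = 130.4041 / 314.3086 = 0.415

0.415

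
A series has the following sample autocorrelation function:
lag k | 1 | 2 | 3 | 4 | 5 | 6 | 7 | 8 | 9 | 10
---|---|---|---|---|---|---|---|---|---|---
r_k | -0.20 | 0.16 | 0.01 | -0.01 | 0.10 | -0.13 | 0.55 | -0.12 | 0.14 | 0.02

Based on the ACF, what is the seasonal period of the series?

The largest autocorrelation is r_7 = 0.55; the remaining lags stay at or below 0.16.
The dominant spike at lag 7 indicates a seasonal period of 7.

7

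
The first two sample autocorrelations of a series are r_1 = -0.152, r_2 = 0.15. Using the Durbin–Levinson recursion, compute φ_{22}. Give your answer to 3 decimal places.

φ_{22} = (r_2 − r_1²) / (1 − r_1²)
r_1² = (-0.152)² = 0.023104
Numerator = 0.15 − 0.0231 = 0.1269; denominator = 1 − 0.0231 = 0.9769
φ_{22} = 0.1269 / 0.9769 = 0.130

0.130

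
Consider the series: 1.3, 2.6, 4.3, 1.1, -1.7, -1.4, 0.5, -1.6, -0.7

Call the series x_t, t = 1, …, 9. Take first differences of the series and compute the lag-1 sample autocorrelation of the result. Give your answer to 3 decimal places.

-0.049

First differences Δx: 1.3, 1.7, -3.2, -2.8, 0.3, 1.9, -2.1, 0.9
Mean of differences = -0.2500
Numerator Σ(Δx_t−Δx̄)(Δx_{t+1}−Δx̄) = -1.5325
Denominator Σ(Δx_t−Δx̄)² = 31.0800
r_1(Δx) = -1.5325 / 31.0800 = -0.049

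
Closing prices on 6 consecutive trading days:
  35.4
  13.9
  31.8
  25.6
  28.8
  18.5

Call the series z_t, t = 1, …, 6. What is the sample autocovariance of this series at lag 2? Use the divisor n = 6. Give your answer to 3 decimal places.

Mean z̄ = (35.4 + 13.9 + 31.8 + 25.6 + 28.8 + 18.5)/6 = 25.6667
Σ_{t=1}^{4}(z_t−z̄)(z_{t+2}−z̄) = 80.1778
γ_2 = 80.1778 / 6 = 13.363

13.363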